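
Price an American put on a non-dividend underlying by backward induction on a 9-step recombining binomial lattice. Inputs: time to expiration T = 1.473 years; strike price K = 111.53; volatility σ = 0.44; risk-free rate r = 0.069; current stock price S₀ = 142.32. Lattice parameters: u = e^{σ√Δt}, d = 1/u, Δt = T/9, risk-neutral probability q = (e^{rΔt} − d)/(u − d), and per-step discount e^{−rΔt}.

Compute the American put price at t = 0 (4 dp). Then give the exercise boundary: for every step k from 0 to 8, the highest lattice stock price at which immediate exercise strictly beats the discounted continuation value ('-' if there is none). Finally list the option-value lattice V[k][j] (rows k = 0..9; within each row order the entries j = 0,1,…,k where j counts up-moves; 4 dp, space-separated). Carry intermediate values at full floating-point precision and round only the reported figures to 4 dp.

price = 10.3125
boundary = - - - - 69.8295 58.4430 69.8295 83.4345 69.8295
tree:
10.3125
15.2862 5.3208
22.0652 8.5114 2.0885
30.8817 13.3053 3.6671 0.4766
41.7005 20.2209 6.3406 0.9402 0.0000
53.0870 29.6766 10.7455 1.8548 0.0000 0.0000
62.6168 41.7005 17.7201 3.6592 0.0000 0.0000 0.0000
70.5927 53.0870 28.0955 7.2189 0.0000 0.0000 0.0000 0.0000
77.2680 62.6168 41.7005 14.2414 0.0000 0.0000 0.0000 0.0000 0.0000
82.8549 70.5927 53.0870 28.0955 0.0000 0.0000 0.0000 0.0000 0.0000 0.0000

Δt=0.16367  u=1.19483  d=0.83694  q=0.48735  discount=0.98877
step 9 (expiry): payoffs max(K−S,0) = 82.8549 70.5927 53.0870 28.0955 0.0000 0.0000 0.0000 0.0000 0.0000 0.0000
step 8: (k=8,j=0): S=34.2620, (K−S)⁺=77.2680, hold=76.0156 ⇒ V=77.2680 exercise | (k=8,j=1): S=48.9132, (K−S)⁺=62.6168, hold=61.3644 ⇒ V=62.6168 exercise | (k=8,j=2): S=69.8295, (K−S)⁺=41.7005, hold=40.4480 ⇒ V=41.7005 exercise | (k=8,j=3): S=99.6902, (K−S)⁺=11.8398, hold=14.2414 ⇒ V=14.2414 continue | (k=8,j=4): S=142.3200, (K−S)⁺=0.0000, hold=0.0000 ⇒ V=0.0000 continue | (k=8,j=5): S=203.1792, (K−S)⁺=0.0000, hold=0.0000 ⇒ V=0.0000 continue | (k=8,j=6): S=290.0633, (K−S)⁺=0.0000, hold=0.0000 ⇒ V=0.0000 continue | (k=8,j=7): S=414.1008, (K−S)⁺=0.0000, hold=0.0000 ⇒ V=0.0000 continue | (k=8,j=8): S=591.1797, (K−S)⁺=0.0000, hold=0.0000 ⇒ V=0.0000 continue  boundary S*=69.8295
step 7: (k=7,j=0): S=40.9373, (K−S)⁺=70.5927, hold=69.3403 ⇒ V=70.5927 exercise | (k=7,j=1): S=58.4430, (K−S)⁺=53.0870, hold=51.8346 ⇒ V=53.0870 exercise | (k=7,j=2): S=83.4345, (K−S)⁺=28.0955, hold=28.0003 ⇒ V=28.0955 exercise | (k=7,j=3): S=119.1130, (K−S)⁺=0.0000, hold=7.2189 ⇒ V=7.2189 continue | (k=7,j=4): S=170.0484, (K−S)⁺=0.0000, hold=0.0000 ⇒ V=0.0000 continue | (k=7,j=5): S=242.7650, (K−S)⁺=0.0000, hold=0.0000 ⇒ V=0.0000 continue | (k=7,j=6): S=346.5767, (K−S)⁺=0.0000, hold=0.0000 ⇒ V=0.0000 continue | (k=7,j=7): S=494.7808, (K−S)⁺=0.0000, hold=0.0000 ⇒ V=0.0000 continue  boundary S*=83.4345
step 6: (k=6,j=0): S=48.9132, (K−S)⁺=62.6168, hold=61.3644 ⇒ V=62.6168 exercise | (k=6,j=1): S=69.8295, (K−S)⁺=41.7005, hold=40.4480 ⇒ V=41.7005 exercise | (k=6,j=2): S=99.6902, (K−S)⁺=11.8398, hold=17.7201 ⇒ V=17.7201 continue | (k=6,j=3): S=142.3200, (K−S)⁺=0.0000, hold=3.6592 ⇒ V=3.6592 continue | (k=6,j=4): S=203.1792, (K−S)⁺=0.0000, hold=0.0000 ⇒ V=0.0000 continue | (k=6,j=5): S=290.0633, (K−S)⁺=0.0000, hold=0.0000 ⇒ V=0.0000 continue | (k=6,j=6): S=414.1008, (K−S)⁺=0.0000, hold=0.0000 ⇒ V=0.0000 continue  boundary S*=69.8295
step 5: (k=5,j=0): S=58.4430, (K−S)⁺=53.0870, hold=51.8346 ⇒ V=53.0870 exercise | (k=5,j=1): S=83.4345, (K−S)⁺=28.0955, hold=29.6766 ⇒ V=29.6766 continue | (k=5,j=2): S=119.1130, (K−S)⁺=0.0000, hold=10.7455 ⇒ V=10.7455 continue | (k=5,j=3): S=170.0484, (K−S)⁺=0.0000, hold=1.8548 ⇒ V=1.8548 continue | (k=5,j=4): S=242.7650, (K−S)⁺=0.0000, hold=0.0000 ⇒ V=0.0000 continue | (k=5,j=5): S=346.5767, (K−S)⁺=0.0000, hold=0.0000 ⇒ V=0.0000 continue  boundary S*=58.4430
step 4: (k=4,j=0): S=69.8295, (K−S)⁺=41.7005, hold=41.2100 ⇒ V=41.7005 exercise | (k=4,j=1): S=99.6902, (K−S)⁺=11.8398, hold=20.2209 ⇒ V=20.2209 continue | (k=4,j=2): S=142.3200, (K−S)⁺=0.0000, hold=6.3406 ⇒ V=6.3406 continue | (k=4,j=3): S=203.1792, (K−S)⁺=0.0000, hold=0.9402 ⇒ V=0.9402 continue | (k=4,j=4): S=290.0633, (K−S)⁺=0.0000, hold=0.0000 ⇒ V=0.0000 continue  boundary S*=69.8295
step 3: (k=3,j=0): S=83.4345, (K−S)⁺=28.0955, hold=30.8817 ⇒ V=30.8817 continue | (k=3,j=1): S=119.1130, (K−S)⁺=0.0000, hold=13.3053 ⇒ V=13.3053 continue | (k=3,j=2): S=170.0484, (K−S)⁺=0.0000, hold=3.6671 ⇒ V=3.6671 continue | (k=3,j=3): S=242.7650, (K−S)⁺=0.0000, hold=0.4766 ⇒ V=0.4766 continue  boundary S*=-
step 2: (k=2,j=0): S=99.6902, (K−S)⁺=11.8398, hold=22.0652 ⇒ V=22.0652 continue | (k=2,j=1): S=142.3200, (K−S)⁺=0.0000, hold=8.5114 ⇒ V=8.5114 continue | (k=2,j=2): S=203.1792, (K−S)⁺=0.0000, hold=2.0885 ⇒ V=2.0885 continue  boundary S*=-
step 1: (k=1,j=0): S=119.1130, (K−S)⁺=0.0000, hold=15.2862 ⇒ V=15.2862 continue | (k=1,j=1): S=170.0484, (K−S)⁺=0.0000, hold=5.3208 ⇒ V=5.3208 continue  boundary S*=-
step 0: (k=0,j=0): S=142.3200, (K−S)⁺=0.0000, hold=10.3125 ⇒ V=10.3125 continue  boundary S*=-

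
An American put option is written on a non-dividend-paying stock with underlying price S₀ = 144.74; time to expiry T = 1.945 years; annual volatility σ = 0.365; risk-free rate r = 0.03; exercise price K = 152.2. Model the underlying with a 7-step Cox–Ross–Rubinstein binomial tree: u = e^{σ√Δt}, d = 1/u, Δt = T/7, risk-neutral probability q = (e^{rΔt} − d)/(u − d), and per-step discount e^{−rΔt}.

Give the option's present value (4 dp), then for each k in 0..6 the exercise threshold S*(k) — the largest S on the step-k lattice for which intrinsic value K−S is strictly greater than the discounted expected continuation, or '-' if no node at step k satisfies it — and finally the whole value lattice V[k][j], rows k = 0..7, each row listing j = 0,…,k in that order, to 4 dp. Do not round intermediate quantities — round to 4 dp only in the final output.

price = 30.2147
boundary = - - - 81.2671 67.0435 81.2671 98.5082
tree:
30.2147
41.5758 18.1243
55.3357 27.0208 8.5589
70.9329 38.9821 14.2070 2.4341
85.1565 53.9656 23.0216 4.6634 0.0000
96.8906 70.9329 36.0654 8.9343 0.0000 0.0000
106.5710 85.1565 53.6918 17.1166 0.0000 0.0000 0.0000
114.5571 96.8906 70.9329 32.7928 0.0000 0.0000 0.0000 0.0000

Δt=0.27786  u=1.21215  d=0.82498  q=0.47367  discount=0.99170
step 7 (expiry): payoffs max(K−S,0) = 114.5571 96.8906 70.9329 32.7928 0.0000 0.0000 0.0000 0.0000
step 6: (k=6,j=0): S=45.6290, (K−S)⁺=106.5710, hold=105.3076 ⇒ V=106.5710 exercise | (k=6,j=1): S=67.0435, (K−S)⁺=85.1565, hold=83.8931 ⇒ V=85.1565 exercise | (k=6,j=2): S=98.5082, (K−S)⁺=53.6918, hold=52.4283 ⇒ V=53.6918 exercise | (k=6,j=3): S=144.7400, (K−S)⁺=7.4600, hold=17.1166 ⇒ V=17.1166 continue | (k=6,j=4): S=212.6692, (K−S)⁺=0.0000, hold=0.0000 ⇒ V=0.0000 continue | (k=6,j=5): S=312.4788, (K−S)⁺=0.0000, hold=0.0000 ⇒ V=0.0000 continue | (k=6,j=6): S=459.1309, (K−S)⁺=0.0000, hold=0.0000 ⇒ V=0.0000 continue  boundary S*=98.5082
step 5: (k=5,j=0): S=55.3094, (K−S)⁺=96.8906, hold=95.6272 ⇒ V=96.8906 exercise | (k=5,j=1): S=81.2671, (K−S)⁺=70.9329, hold=69.6695 ⇒ V=70.9329 exercise | (k=5,j=2): S=119.4072, (K−S)⁺=32.7928, hold=36.0654 ⇒ V=36.0654 continue | (k=5,j=3): S=175.4472, (K−S)⁺=0.0000, hold=8.9343 ⇒ V=8.9343 continue | (k=5,j=4): S=257.7879, (K−S)⁺=0.0000, hold=0.0000 ⇒ V=0.0000 continue | (k=5,j=5): S=378.7725, (K−S)⁺=0.0000, hold=0.0000 ⇒ V=0.0000 continue  boundary S*=81.2671
step 4: (k=4,j=0): S=67.0435, (K−S)⁺=85.1565, hold=83.8931 ⇒ V=85.1565 exercise | (k=4,j=1): S=98.5082, (K−S)⁺=53.6918, hold=53.9656 ⇒ V=53.9656 continue | (k=4,j=2): S=144.7400, (K−S)⁺=7.4600, hold=23.0216 ⇒ V=23.0216 continue | (k=4,j=3): S=212.6692, (K−S)⁺=0.0000, hold=4.6634 ⇒ V=4.6634 continue | (k=4,j=4): S=312.4788, (K−S)⁺=0.0000, hold=0.0000 ⇒ V=0.0000 continue  boundary S*=67.0435
step 3: (k=3,j=0): S=81.2671, (K−S)⁺=70.9329, hold=69.7981 ⇒ V=70.9329 exercise | (k=3,j=1): S=119.4072, (K−S)⁺=32.7928, hold=38.9821 ⇒ V=38.9821 continue | (k=3,j=2): S=175.4472, (K−S)⁺=0.0000, hold=14.2070 ⇒ V=14.2070 continue | (k=3,j=3): S=257.7879, (K−S)⁺=0.0000, hold=2.4341 ⇒ V=2.4341 continue  boundary S*=81.2671
step 2: (k=2,j=0): S=98.5082, (K−S)⁺=53.6918, hold=55.3357 ⇒ V=55.3357 continue | (k=2,j=1): S=144.7400, (K−S)⁺=7.4600, hold=27.0208 ⇒ V=27.0208 continue | (k=2,j=2): S=212.6692, (K−S)⁺=0.0000, hold=8.5589 ⇒ V=8.5589 continue  boundary S*=-
step 1: (k=1,j=0): S=119.4072, (K−S)⁺=32.7928, hold=41.5758 ⇒ V=41.5758 continue | (k=1,j=1): S=175.4472, (K−S)⁺=0.0000, hold=18.1243 ⇒ V=18.1243 continue  boundary S*=-
step 0: (k=0,j=0): S=144.7400, (K−S)⁺=7.4600, hold=30.2147 ⇒ V=30.2147 continue  boundary S*=-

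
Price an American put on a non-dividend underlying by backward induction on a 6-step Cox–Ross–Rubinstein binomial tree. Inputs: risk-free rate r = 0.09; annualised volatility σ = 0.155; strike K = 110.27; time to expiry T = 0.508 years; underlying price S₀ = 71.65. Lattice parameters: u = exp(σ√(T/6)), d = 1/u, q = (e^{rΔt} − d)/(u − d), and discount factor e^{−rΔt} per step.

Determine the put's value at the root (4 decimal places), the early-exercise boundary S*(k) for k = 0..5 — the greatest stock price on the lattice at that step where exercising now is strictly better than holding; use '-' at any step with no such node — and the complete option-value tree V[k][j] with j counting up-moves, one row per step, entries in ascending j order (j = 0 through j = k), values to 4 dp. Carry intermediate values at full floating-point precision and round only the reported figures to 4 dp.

Δt=0.08467, u=1.04613, d=0.95590, q=0.57350, disc=e^(-rΔt)=0.99241
k=6 terminal: V=max(K-S,0) → 55.6071 50.4471 44.8001 38.6200 31.8565 24.4547 16.3540
k=5: j=0 S=57.1847 intr=53.0853 cont=52.2482 V=53.0853[EX]; j=1 S=62.5827 intr=47.6873 cont=46.8502 V=47.6873[EX]; j=2 S=68.4903 intr=41.7797 cont=40.9426 V=41.7797[EX]; j=3 S=74.9555 intr=35.3145 cont=34.4775 V=35.3145[EX]; j=4 S=82.0310 intr=28.2390 cont=27.4020 V=28.2390[EX]; j=5 S=89.7743 intr=20.4957 cont=19.6586 V=20.4957[EX]  S*(5)=89.7743
k=4: j=0 S=59.8229 intr=50.4471 cont=49.6100 V=50.4471[EX]; j=1 S=65.4699 intr=44.8001 cont=43.9630 V=44.8001[EX]; j=2 S=71.6500 intr=38.6200 cont=37.7829 V=38.6200[EX]; j=3 S=78.4135 intr=31.8565 cont=31.0195 V=31.8565[EX]; j=4 S=85.8153 intr=24.4547 cont=23.6176 V=24.4547[EX]  S*(4)=85.8153
k=3: j=0 S=62.5827 intr=47.6873 cont=46.8502 V=47.6873[EX]; j=1 S=68.4903 intr=41.7797 cont=40.9426 V=41.7797[EX]; j=2 S=74.9555 intr=35.3145 cont=34.4775 V=35.3145[EX]; j=3 S=82.0310 intr=28.2390 cont=27.4020 V=28.2390[EX]  S*(3)=82.0310
k=2: j=0 S=65.4699 intr=44.8001 cont=43.9630 V=44.8001[EX]; j=1 S=71.6500 intr=38.6200 cont=37.7829 V=38.6200[EX]; j=2 S=78.4135 intr=31.8565 cont=31.0195 V=31.8565[EX]  S*(2)=78.4135
k=1: j=0 S=68.4903 intr=41.7797 cont=40.9426 V=41.7797[EX]; j=1 S=74.9555 intr=35.3145 cont=34.4775 V=35.3145[EX]  S*(1)=74.9555
k=0: j=0 S=71.6500 intr=38.6200 cont=37.7829 V=38.6200[EX]  S*(0)=71.6500

price = 38.6200
boundary = 71.6500 74.9555 78.4135 82.0310 85.8153 89.7743
tree:
38.6200
41.7797 35.3145
44.8001 38.6200 31.8565
47.6873 41.7797 35.3145 28.2390
50.4471 44.8001 38.6200 31.8565 24.4547
53.0853 47.6873 41.7797 35.3145 28.2390 20.4957
55.6071 50.4471 44.8001 38.6200 31.8565 24.4547 16.3540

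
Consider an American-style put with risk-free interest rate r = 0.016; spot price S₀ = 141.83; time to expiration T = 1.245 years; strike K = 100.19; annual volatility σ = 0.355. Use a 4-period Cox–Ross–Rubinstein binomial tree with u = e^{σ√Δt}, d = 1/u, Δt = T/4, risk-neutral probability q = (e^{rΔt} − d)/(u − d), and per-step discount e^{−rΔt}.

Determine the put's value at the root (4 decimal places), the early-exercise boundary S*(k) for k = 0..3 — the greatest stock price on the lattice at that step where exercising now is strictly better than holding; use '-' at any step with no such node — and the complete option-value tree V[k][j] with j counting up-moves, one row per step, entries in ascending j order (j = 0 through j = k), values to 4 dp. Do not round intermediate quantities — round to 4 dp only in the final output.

params: Δt=0.31125 u=1.21903 d=0.82033 q=0.46317 e^(-rΔt)=0.99503
t_4 payoffs: 35.9636 4.7477 0.0000 0.0000 0.0000
t_3: node(3,0) S=78.2938 payoff=21.8962 vs cont=21.3985 → 21.8962 [stop]  node(3,1) S=116.3468 payoff=0.0000 vs cont=2.5361 → 2.5361 [wait]  node(3,2) S=172.8947 payoff=0.0000 vs cont=0.0000 → 0.0000 [wait]  node(3,3) S=256.9266 payoff=0.0000 vs cont=0.0000 → 0.0000 [wait]  ⇒ S*(3)=78.2938
t_2: node(2,0) S=95.4423 payoff=4.7477 vs cont=12.8650 → 12.8650 [wait]  node(2,1) S=141.8300 payoff=0.0000 vs cont=1.3547 → 1.3547 [wait]  node(2,2) S=210.7635 payoff=0.0000 vs cont=0.0000 → 0.0000 [wait]  ⇒ S*(2)=-
t_1: node(1,0) S=116.3468 payoff=0.0000 vs cont=7.4963 → 7.4963 [wait]  node(1,1) S=172.8947 payoff=0.0000 vs cont=0.7236 → 0.7236 [wait]  ⇒ S*(1)=-
t_0: node(0,0) S=141.8300 payoff=0.0000 vs cont=4.3378 → 4.3378 [wait]  ⇒ S*(0)=-

price = 4.3378
boundary = - - - 78.2938
tree:
4.3378
7.4963 0.7236
12.8650 1.3547 0.0000
21.8962 2.5361 0.0000 0.0000
35.9636 4.7477 0.0000 0.0000 0.0000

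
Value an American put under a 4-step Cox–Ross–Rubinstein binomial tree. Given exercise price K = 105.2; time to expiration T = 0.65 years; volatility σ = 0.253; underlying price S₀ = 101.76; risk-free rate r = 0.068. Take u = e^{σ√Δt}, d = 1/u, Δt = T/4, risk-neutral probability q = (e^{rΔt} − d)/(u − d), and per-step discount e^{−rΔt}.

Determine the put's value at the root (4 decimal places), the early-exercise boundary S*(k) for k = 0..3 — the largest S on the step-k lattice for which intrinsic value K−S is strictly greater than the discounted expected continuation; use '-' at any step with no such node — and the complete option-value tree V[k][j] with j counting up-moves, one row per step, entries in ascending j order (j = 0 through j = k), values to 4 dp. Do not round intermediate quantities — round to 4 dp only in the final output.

Δt=0.16250  u=1.10737  d=0.90304  q=0.52890  discount=0.98901
step 4 (expiry): payoffs max(K−S,0) = 37.5284 22.2165 3.4400 0.0000 0.0000
step 3: (k=3,j=0): S=74.9375, (K−S)⁺=30.2625, hold=29.1064 ⇒ V=30.2625 exercise | (k=3,j=1): S=91.8934, (K−S)⁺=13.3066, hold=12.1505 ⇒ V=13.3066 exercise | (k=3,j=2): S=112.6859, (K−S)⁺=0.0000, hold=1.6028 ⇒ V=1.6028 continue | (k=3,j=3): S=138.1831, (K−S)⁺=0.0000, hold=0.0000 ⇒ V=0.0000 continue  boundary S*=91.8934
step 2: (k=2,j=0): S=82.9835, (K−S)⁺=22.2165, hold=21.0604 ⇒ V=22.2165 exercise | (k=2,j=1): S=101.7600, (K−S)⁺=3.4400, hold=7.0382 ⇒ V=7.0382 continue | (k=2,j=2): S=124.7850, (K−S)⁺=0.0000, hold=0.7468 ⇒ V=0.7468 continue  boundary S*=82.9835
step 1: (k=1,j=0): S=91.8934, (K−S)⁺=13.3066, hold=14.0327 ⇒ V=14.0327 continue | (k=1,j=1): S=112.6859, (K−S)⁺=0.0000, hold=3.6698 ⇒ V=3.6698 continue  boundary S*=-
step 0: (k=0,j=0): S=101.7600, (K−S)⁺=3.4400, hold=8.4577 ⇒ V=8.4577 continue  boundary S*=-

price = 8.4577
boundary = - - 82.9835 91.8934
tree:
8.4577
14.0327 3.6698
22.2165 7.0382 0.7468
30.2625 13.3066 1.6028 0.0000
37.5284 22.2165 3.4400 0.0000 0.0000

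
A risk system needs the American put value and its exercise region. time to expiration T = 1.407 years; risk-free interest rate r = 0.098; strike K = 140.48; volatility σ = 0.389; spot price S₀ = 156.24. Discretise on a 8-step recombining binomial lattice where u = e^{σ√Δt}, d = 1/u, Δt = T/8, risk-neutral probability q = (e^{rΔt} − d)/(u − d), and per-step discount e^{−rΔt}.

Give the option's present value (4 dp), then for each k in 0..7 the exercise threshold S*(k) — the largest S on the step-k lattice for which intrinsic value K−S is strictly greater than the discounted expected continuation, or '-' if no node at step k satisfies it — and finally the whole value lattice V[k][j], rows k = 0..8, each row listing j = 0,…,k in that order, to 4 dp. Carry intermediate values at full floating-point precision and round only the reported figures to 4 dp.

price = 13.5788
boundary = - - - 95.7732 81.3570 95.7732 81.3570 95.7732
tree:
13.5788
20.8392 7.1293
31.0484 11.8294 2.8978
44.7068 19.1023 5.3086 0.7017
59.1230 29.8330 9.5373 1.4639 0.0000
71.3693 44.7068 16.6889 3.0542 0.0000 0.0000
81.7722 59.1230 28.1235 6.3721 0.0000 0.0000 0.0000
90.6092 71.3693 44.7068 13.2942 0.0000 0.0000 0.0000 0.0000
98.1160 81.7722 59.1230 27.7360 0.0000 0.0000 0.0000 0.0000 0.0000

params: Δt=0.17588 u=1.17720 d=0.84948 q=0.51235 e^(-rΔt)=0.98291
t_8 payoffs: 98.1160 81.7722 59.1230 27.7360 0.0000 0.0000 0.0000 0.0000 0.0000
t_7: node(7,0) S=49.8708 payoff=90.6092 vs cont=88.2086 → 90.6092 [stop]  node(7,1) S=69.1107 payoff=71.3693 vs cont=68.9688 → 71.3693 [stop]  node(7,2) S=95.7732 payoff=44.7068 vs cont=42.3062 → 44.7068 [stop]  node(7,3) S=132.7220 payoff=7.7580 vs cont=13.2942 → 13.2942 [wait]  node(7,4) S=183.9254 payoff=0.0000 vs cont=0.0000 → 0.0000 [wait]  node(7,5) S=254.8827 payoff=0.0000 vs cont=0.0000 → 0.0000 [wait]  node(7,6) S=353.2149 payoff=0.0000 vs cont=0.0000 → 0.0000 [wait]  node(7,7) S=489.4832 payoff=0.0000 vs cont=0.0000 → 0.0000 [wait]  ⇒ S*(7)=95.7732
t_6: node(6,0) S=58.7078 payoff=81.7722 vs cont=79.3716 → 81.7722 [stop]  node(6,1) S=81.3570 payoff=59.1230 vs cont=56.7225 → 59.1230 [stop]  node(6,2) S=112.7440 payoff=27.7360 vs cont=28.1235 → 28.1235 [wait]  node(6,3) S=156.2400 payoff=0.0000 vs cont=6.3721 → 6.3721 [wait]  node(6,4) S=216.5165 payoff=0.0000 vs cont=0.0000 → 0.0000 [wait]  node(6,5) S=300.0473 payoff=0.0000 vs cont=0.0000 → 0.0000 [wait]  node(6,6) S=415.8038 payoff=0.0000 vs cont=0.0000 → 0.0000 [wait]  ⇒ S*(6)=81.3570
t_5: node(5,0) S=69.1107 payoff=71.3693 vs cont=68.9688 → 71.3693 [stop]  node(5,1) S=95.7732 payoff=44.7068 vs cont=42.5014 → 44.7068 [stop]  node(5,2) S=132.7220 payoff=7.7580 vs cont=16.6889 → 16.6889 [wait]  node(5,3) S=183.9254 payoff=0.0000 vs cont=3.0542 → 3.0542 [wait]  node(5,4) S=254.8827 payoff=0.0000 vs cont=0.0000 → 0.0000 [wait]  node(5,5) S=353.2149 payoff=0.0000 vs cont=0.0000 → 0.0000 [wait]  ⇒ S*(5)=95.7732
t_4: node(4,0) S=81.3570 payoff=59.1230 vs cont=56.7225 → 59.1230 [stop]  node(4,1) S=112.7440 payoff=27.7360 vs cont=29.8330 → 29.8330 [wait]  node(4,2) S=156.2400 payoff=0.0000 vs cont=9.5373 → 9.5373 [wait]  node(4,3) S=216.5165 payoff=0.0000 vs cont=1.4639 → 1.4639 [wait]  node(4,4) S=300.0473 payoff=0.0000 vs cont=0.0000 → 0.0000 [wait]  ⇒ S*(4)=81.3570
t_3: node(3,0) S=95.7732 payoff=44.7068 vs cont=43.3623 → 44.7068 [stop]  node(3,1) S=132.7220 payoff=7.7580 vs cont=19.1023 → 19.1023 [wait]  node(3,2) S=183.9254 payoff=0.0000 vs cont=5.3086 → 5.3086 [wait]  node(3,3) S=254.8827 payoff=0.0000 vs cont=0.7017 → 0.7017 [wait]  ⇒ S*(3)=95.7732
t_2: node(2,0) S=112.7440 payoff=27.7360 vs cont=31.0484 → 31.0484 [wait]  node(2,1) S=156.2400 payoff=0.0000 vs cont=11.8294 → 11.8294 [wait]  node(2,2) S=216.5165 payoff=0.0000 vs cont=2.8978 → 2.8978 [wait]  ⇒ S*(2)=-
t_1: node(1,0) S=132.7220 payoff=7.7580 vs cont=20.8392 → 20.8392 [wait]  node(1,1) S=183.9254 payoff=0.0000 vs cont=7.1293 → 7.1293 [wait]  ⇒ S*(1)=-
t_0: node(0,0) S=156.2400 payoff=0.0000 vs cont=13.5788 → 13.5788 [wait]  ⇒ S*(0)=-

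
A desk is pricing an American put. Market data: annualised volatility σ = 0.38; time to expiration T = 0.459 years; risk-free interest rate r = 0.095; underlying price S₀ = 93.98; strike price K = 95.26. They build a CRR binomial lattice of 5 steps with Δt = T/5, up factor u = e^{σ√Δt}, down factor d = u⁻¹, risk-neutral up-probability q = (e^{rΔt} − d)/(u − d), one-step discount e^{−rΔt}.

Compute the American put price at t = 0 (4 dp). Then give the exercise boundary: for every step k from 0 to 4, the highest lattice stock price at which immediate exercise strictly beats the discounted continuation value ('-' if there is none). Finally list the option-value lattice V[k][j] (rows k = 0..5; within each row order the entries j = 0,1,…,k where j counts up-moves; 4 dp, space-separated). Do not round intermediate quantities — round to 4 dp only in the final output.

Δt=0.09180  u=1.12202  d=0.89125  q=0.50920  discount=0.99132
step 5 (expiry): payoffs max(K−S,0) = 42.4125 28.7283 11.5007 0.0000 0.0000 0.0000
step 4: (k=4,j=0): S=59.2962, (K−S)⁺=35.9638, hold=35.1367 ⇒ V=35.9638 exercise | (k=4,j=1): S=74.6502, (K−S)⁺=20.6098, hold=19.7826 ⇒ V=20.6098 exercise | (k=4,j=2): S=93.9800, (K−S)⁺=1.2800, hold=5.5955 ⇒ V=5.5955 continue | (k=4,j=3): S=118.3150, (K−S)⁺=0.0000, hold=0.0000 ⇒ V=0.0000 continue | (k=4,j=4): S=148.9513, (K−S)⁺=0.0000, hold=0.0000 ⇒ V=0.0000 continue  boundary S*=74.6502
step 3: (k=3,j=0): S=66.5317, (K−S)⁺=28.7283, hold=27.9011 ⇒ V=28.7283 exercise | (k=3,j=1): S=83.7593, (K−S)⁺=11.5007, hold=12.8519 ⇒ V=12.8519 continue | (k=3,j=2): S=105.4478, (K−S)⁺=0.0000, hold=2.7224 ⇒ V=2.7224 continue | (k=3,j=3): S=132.7523, (K−S)⁺=0.0000, hold=0.0000 ⇒ V=0.0000 continue  boundary S*=66.5317
step 2: (k=2,j=0): S=74.6502, (K−S)⁺=20.6098, hold=20.4647 ⇒ V=20.6098 exercise | (k=2,j=1): S=93.9800, (K−S)⁺=1.2800, hold=7.6271 ⇒ V=7.6271 continue | (k=2,j=2): S=118.3150, (K−S)⁺=0.0000, hold=1.3245 ⇒ V=1.3245 continue  boundary S*=74.6502
step 1: (k=1,j=0): S=83.7593, (K−S)⁺=11.5007, hold=13.8774 ⇒ V=13.8774 continue | (k=1,j=1): S=105.4478, (K−S)⁺=0.0000, hold=4.3795 ⇒ V=4.3795 continue  boundary S*=-
step 0: (k=0,j=0): S=93.9800, (K−S)⁺=1.2800, hold=8.9625 ⇒ V=8.9625 continue  boundary S*=-

price = 8.9625
boundary = - - 74.6502 66.5317 74.6502
tree:
8.9625
13.8774 4.3795
20.6098 7.6271 1.3245
28.7283 12.8519 2.7224 0.0000
35.9638 20.6098 5.5955 0.0000 0.0000
42.4125 28.7283 11.5007 0.0000 0.0000 0.0000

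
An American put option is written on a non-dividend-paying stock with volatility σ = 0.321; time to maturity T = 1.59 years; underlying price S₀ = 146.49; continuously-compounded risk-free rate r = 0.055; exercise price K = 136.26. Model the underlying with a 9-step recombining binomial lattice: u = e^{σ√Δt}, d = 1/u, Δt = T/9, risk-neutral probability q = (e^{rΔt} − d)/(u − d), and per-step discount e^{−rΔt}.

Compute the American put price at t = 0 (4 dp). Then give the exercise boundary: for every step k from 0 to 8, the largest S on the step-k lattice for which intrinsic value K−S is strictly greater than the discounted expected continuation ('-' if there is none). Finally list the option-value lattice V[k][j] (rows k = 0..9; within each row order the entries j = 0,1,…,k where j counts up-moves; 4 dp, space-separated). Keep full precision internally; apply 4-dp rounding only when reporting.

Δt=0.17667  u=1.14445  d=0.87378  q=0.50240  discount=0.99033
step 9 (expiry): payoffs max(K−S,0) = 92.7644 79.2912 61.6445 38.5317 8.2594 0.0000 0.0000 0.0000 0.0000 0.0000
step 8: (k=8,j=0): S=49.7785, (K−S)⁺=86.4815, hold=85.1640 ⇒ V=86.4815 exercise | (k=8,j=1): S=65.1978, (K−S)⁺=71.0622, hold=69.7446 ⇒ V=71.0622 exercise | (k=8,j=2): S=85.3935, (K−S)⁺=50.8665, hold=49.5489 ⇒ V=50.8665 exercise | (k=8,j=3): S=111.8449, (K−S)⁺=24.4151, hold=23.0975 ⇒ V=24.4151 exercise | (k=8,j=4): S=146.4900, (K−S)⁺=0.0000, hold=4.0702 ⇒ V=4.0702 continue | (k=8,j=5): S=191.8667, (K−S)⁺=0.0000, hold=0.0000 ⇒ V=0.0000 continue | (k=8,j=6): S=251.2993, (K−S)⁺=0.0000, hold=0.0000 ⇒ V=0.0000 continue | (k=8,j=7): S=329.1417, (K−S)⁺=0.0000, hold=0.0000 ⇒ V=0.0000 continue | (k=8,j=8): S=431.0966, (K−S)⁺=0.0000, hold=0.0000 ⇒ V=0.0000 continue  boundary S*=111.8449
step 7: (k=7,j=0): S=56.9688, (K−S)⁺=79.2912, hold=77.9736 ⇒ V=79.2912 exercise | (k=7,j=1): S=74.6155, (K−S)⁺=61.6445, hold=60.3270 ⇒ V=61.6445 exercise | (k=7,j=2): S=97.7283, (K−S)⁺=38.5317, hold=37.2141 ⇒ V=38.5317 exercise | (k=7,j=3): S=128.0006, (K−S)⁺=8.2594, hold=14.0566 ⇒ V=14.0566 continue | (k=7,j=4): S=167.6501, (K−S)⁺=0.0000, hold=2.0057 ⇒ V=2.0057 continue | (k=7,j=5): S=219.5813, (K−S)⁺=0.0000, hold=0.0000 ⇒ V=0.0000 continue | (k=7,j=6): S=287.5988, (K−S)⁺=0.0000, hold=0.0000 ⇒ V=0.0000 continue | (k=7,j=7): S=376.6854, (K−S)⁺=0.0000, hold=0.0000 ⇒ V=0.0000 continue  boundary S*=97.7283
step 6: (k=6,j=0): S=65.1978, (K−S)⁺=71.0622, hold=69.7446 ⇒ V=71.0622 exercise | (k=6,j=1): S=85.3935, (K−S)⁺=50.8665, hold=49.5489 ⇒ V=50.8665 exercise | (k=6,j=2): S=111.8449, (K−S)⁺=24.4151, hold=25.9818 ⇒ V=25.9818 continue | (k=6,j=3): S=146.4900, (K−S)⁺=0.0000, hold=7.9249 ⇒ V=7.9249 continue | (k=6,j=4): S=191.8667, (K−S)⁺=0.0000, hold=0.9884 ⇒ V=0.9884 continue | (k=6,j=5): S=251.2993, (K−S)⁺=0.0000, hold=0.0000 ⇒ V=0.0000 continue | (k=6,j=6): S=329.1417, (K−S)⁺=0.0000, hold=0.0000 ⇒ V=0.0000 continue  boundary S*=85.3935
step 5: (k=5,j=0): S=74.6155, (K−S)⁺=61.6445, hold=60.3270 ⇒ V=61.6445 exercise | (k=5,j=1): S=97.7283, (K−S)⁺=38.5317, hold=37.9936 ⇒ V=38.5317 exercise | (k=5,j=2): S=128.0006, (K−S)⁺=8.2594, hold=16.7466 ⇒ V=16.7466 continue | (k=5,j=3): S=167.6501, (K−S)⁺=0.0000, hold=4.3971 ⇒ V=4.3971 continue | (k=5,j=4): S=219.5813, (K−S)⁺=0.0000, hold=0.4871 ⇒ V=0.4871 continue | (k=5,j=5): S=287.5988, (K−S)⁺=0.0000, hold=0.0000 ⇒ V=0.0000 continue  boundary S*=97.7283
step 4: (k=4,j=0): S=85.3935, (K−S)⁺=50.8665, hold=49.5489 ⇒ V=50.8665 exercise | (k=4,j=1): S=111.8449, (K−S)⁺=24.4151, hold=27.3202 ⇒ V=27.3202 continue | (k=4,j=2): S=146.4900, (K−S)⁺=0.0000, hold=10.4404 ⇒ V=10.4404 continue | (k=4,j=3): S=191.8667, (K−S)⁺=0.0000, hold=2.4092 ⇒ V=2.4092 continue | (k=4,j=4): S=251.2993, (K−S)⁺=0.0000, hold=0.2400 ⇒ V=0.2400 continue  boundary S*=85.3935
step 3: (k=3,j=0): S=97.7283, (K−S)⁺=38.5317, hold=38.6595 ⇒ V=38.6595 continue | (k=3,j=1): S=128.0006, (K−S)⁺=8.2594, hold=18.6577 ⇒ V=18.6577 continue | (k=3,j=2): S=167.6501, (K−S)⁺=0.0000, hold=6.3436 ⇒ V=6.3436 continue | (k=3,j=3): S=219.5813, (K−S)⁺=0.0000, hold=1.3067 ⇒ V=1.3067 continue  boundary S*=-
step 2: (k=2,j=0): S=111.8449, (K−S)⁺=24.4151, hold=28.3340 ⇒ V=28.3340 continue | (k=2,j=1): S=146.4900, (K−S)⁺=0.0000, hold=12.3506 ⇒ V=12.3506 continue | (k=2,j=2): S=191.8667, (K−S)⁺=0.0000, hold=3.7762 ⇒ V=3.7762 continue  boundary S*=-
step 1: (k=1,j=0): S=128.0006, (K−S)⁺=8.2594, hold=20.1077 ⇒ V=20.1077 continue | (k=1,j=1): S=167.6501, (K−S)⁺=0.0000, hold=7.9651 ⇒ V=7.9651 continue  boundary S*=-
step 0: (k=0,j=0): S=146.4900, (K−S)⁺=0.0000, hold=13.8719 ⇒ V=13.8719 continue  boundary S*=-

price = 13.8719
boundary = - - - - 85.3935 97.7283 85.3935 97.7283 111.8449
tree:
13.8719
20.1077 7.9651
28.3340 12.3506 3.7762
38.6595 18.6577 6.3436 1.3067
50.8665 27.3202 10.4404 2.4092 0.2400
61.6445 38.5317 16.7466 4.3971 0.4871 0.0000
71.0622 50.8665 25.9818 7.9249 0.9884 0.0000 0.0000
79.2912 61.6445 38.5317 14.0566 2.0057 0.0000 0.0000 0.0000
86.4815 71.0622 50.8665 24.4151 4.0702 0.0000 0.0000 0.0000 0.0000
92.7644 79.2912 61.6445 38.5317 8.2594 0.0000 0.0000 0.0000 0.0000 0.0000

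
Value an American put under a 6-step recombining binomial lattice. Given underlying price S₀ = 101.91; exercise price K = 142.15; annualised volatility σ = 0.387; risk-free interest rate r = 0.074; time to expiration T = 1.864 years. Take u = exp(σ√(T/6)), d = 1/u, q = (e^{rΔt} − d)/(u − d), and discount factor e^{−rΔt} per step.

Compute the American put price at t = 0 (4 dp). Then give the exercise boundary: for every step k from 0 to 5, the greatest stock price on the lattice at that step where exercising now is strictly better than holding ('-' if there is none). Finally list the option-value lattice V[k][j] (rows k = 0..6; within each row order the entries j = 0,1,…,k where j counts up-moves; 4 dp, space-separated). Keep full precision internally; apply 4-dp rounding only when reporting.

price = 42.5742
boundary = - 82.1368 66.2001 82.1368 101.9100 82.1368
tree:
42.5742
60.0132 27.1003
75.9499 41.2399 14.2089
88.7945 60.0132 24.3686 4.7012
99.1468 75.9499 40.2400 9.6167 0.0000
107.4906 88.7945 60.0132 19.6717 0.0000 0.0000
114.2154 99.1468 75.9499 40.2400 0.0000 0.0000 0.0000

Δt=0.31067, u=1.24074, d=0.80597, q=0.49977, disc=e^(-rΔt)=0.97727
k=6 terminal: V=max(K-S,0) → 114.2154 99.1468 75.9499 40.2400 0.0000 0.0000 0.0000
k=5: j=0 S=34.6594 intr=107.4906 cont=104.2599 V=107.4906[EX]; j=1 S=53.3555 intr=88.7945 cont=85.5638 V=88.7945[EX]; j=2 S=82.1368 intr=60.0132 cont=56.7826 V=60.0132[EX]; j=3 S=126.4433 intr=15.7067 cont=19.6717 V=19.6717[hold]; j=4 S=194.6498 intr=0.0000 cont=0.0000 V=0.0000[hold]; j=5 S=299.6486 intr=0.0000 cont=0.0000 V=0.0000[hold]  S*(5)=82.1368
k=4: j=0 S=43.0032 intr=99.1468 cont=95.9162 V=99.1468[EX]; j=1 S=66.2001 intr=75.9499 cont=72.7192 V=75.9499[EX]; j=2 S=101.9100 intr=40.2400 cont=38.9459 V=40.2400[EX]; j=3 S=156.8827 intr=0.0000 cont=9.6167 V=9.6167[hold]; j=4 S=241.5089 intr=0.0000 cont=0.0000 V=0.0000[hold]  S*(4)=101.9100
k=3: j=0 S=53.3555 intr=88.7945 cont=85.5638 V=88.7945[EX]; j=1 S=82.1368 intr=60.0132 cont=56.7826 V=60.0132[EX]; j=2 S=126.4433 intr=15.7067 cont=24.3686 V=24.3686[hold]; j=3 S=194.6498 intr=0.0000 cont=4.7012 V=4.7012[hold]  S*(3)=82.1368
k=2: j=0 S=66.2001 intr=75.9499 cont=72.7192 V=75.9499[EX]; j=1 S=101.9100 intr=40.2400 cont=41.2399 V=41.2399[hold]; j=2 S=156.8827 intr=0.0000 cont=14.2089 V=14.2089[hold]  S*(2)=66.2001
k=1: j=0 S=82.1368 intr=60.0132 cont=57.2709 V=60.0132[EX]; j=1 S=126.4433 intr=15.7067 cont=27.1003 V=27.1003[hold]  S*(1)=82.1368
k=0: j=0 S=101.9100 intr=40.2400 cont=42.5742 V=42.5742[hold]  S*(0)=-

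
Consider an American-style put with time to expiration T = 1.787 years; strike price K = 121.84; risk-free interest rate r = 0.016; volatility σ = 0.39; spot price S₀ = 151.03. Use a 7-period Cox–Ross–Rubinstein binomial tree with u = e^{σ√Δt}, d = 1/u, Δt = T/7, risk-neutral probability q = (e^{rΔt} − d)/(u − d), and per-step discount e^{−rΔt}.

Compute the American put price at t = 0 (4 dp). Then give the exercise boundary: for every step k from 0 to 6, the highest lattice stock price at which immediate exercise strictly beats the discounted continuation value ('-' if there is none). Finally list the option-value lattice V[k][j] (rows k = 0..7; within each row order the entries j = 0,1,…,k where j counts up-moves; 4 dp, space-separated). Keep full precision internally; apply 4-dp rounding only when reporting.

Δt=0.25529  u=1.21781  d=0.82115  q=0.46121  discount=0.99592
step 7 (expiry): payoffs max(K−S,0) = 83.8196 65.4538 38.2163 0.0000 0.0000 0.0000 0.0000 0.0000
step 6: (k=6,j=0): S=46.3015, (K−S)⁺=75.5385, hold=75.0418 ⇒ V=75.5385 exercise | (k=6,j=1): S=68.6675, (K−S)⁺=53.1725, hold=52.6759 ⇒ V=53.1725 exercise | (k=6,j=2): S=101.8374, (K−S)⁺=20.0026, hold=20.5065 ⇒ V=20.5065 continue | (k=6,j=3): S=151.0300, (K−S)⁺=0.0000, hold=0.0000 ⇒ V=0.0000 continue | (k=6,j=4): S=223.9852, (K−S)⁺=0.0000, hold=0.0000 ⇒ V=0.0000 continue | (k=6,j=5): S=332.1814, (K−S)⁺=0.0000, hold=0.0000 ⇒ V=0.0000 continue | (k=6,j=6): S=492.6418, (K−S)⁺=0.0000, hold=0.0000 ⇒ V=0.0000 continue  boundary S*=68.6675
step 5: (k=5,j=0): S=56.3862, (K−S)⁺=65.4538, hold=64.9571 ⇒ V=65.4538 exercise | (k=5,j=1): S=83.6237, (K−S)⁺=38.2163, hold=37.9511 ⇒ V=38.2163 exercise | (k=5,j=2): S=124.0181, (K−S)⁺=0.0000, hold=11.0035 ⇒ V=11.0035 continue | (k=5,j=3): S=183.9252, (K−S)⁺=0.0000, hold=0.0000 ⇒ V=0.0000 continue | (k=5,j=4): S=272.7704, (K−S)⁺=0.0000, hold=0.0000 ⇒ V=0.0000 continue | (k=5,j=5): S=404.5324, (K−S)⁺=0.0000, hold=0.0000 ⇒ V=0.0000 continue  boundary S*=83.6237
step 4: (k=4,j=0): S=68.6675, (K−S)⁺=53.1725, hold=52.6759 ⇒ V=53.1725 exercise | (k=4,j=1): S=101.8374, (K−S)⁺=20.0026, hold=25.5608 ⇒ V=25.5608 continue | (k=4,j=2): S=151.0300, (K−S)⁺=0.0000, hold=5.9044 ⇒ V=5.9044 continue | (k=4,j=3): S=223.9852, (K−S)⁺=0.0000, hold=0.0000 ⇒ V=0.0000 continue | (k=4,j=4): S=332.1814, (K−S)⁺=0.0000, hold=0.0000 ⇒ V=0.0000 continue  boundary S*=68.6675
step 3: (k=3,j=0): S=83.6237, (K−S)⁺=38.2163, hold=40.2727 ⇒ V=40.2727 continue | (k=3,j=1): S=124.0181, (K−S)⁺=0.0000, hold=16.4277 ⇒ V=16.4277 continue | (k=3,j=2): S=183.9252, (K−S)⁺=0.0000, hold=3.1682 ⇒ V=3.1682 continue | (k=3,j=3): S=272.7704, (K−S)⁺=0.0000, hold=0.0000 ⇒ V=0.0000 continue  boundary S*=-
step 2: (k=2,j=0): S=101.8374, (K−S)⁺=20.0026, hold=29.1557 ⇒ V=29.1557 continue | (k=2,j=1): S=151.0300, (K−S)⁺=0.0000, hold=10.2702 ⇒ V=10.2702 continue | (k=2,j=2): S=223.9852, (K−S)⁺=0.0000, hold=1.7000 ⇒ V=1.7000 continue  boundary S*=-
step 1: (k=1,j=0): S=124.0181, (K−S)⁺=0.0000, hold=20.3621 ⇒ V=20.3621 continue | (k=1,j=1): S=183.9252, (K−S)⁺=0.0000, hold=6.2918 ⇒ V=6.2918 continue  boundary S*=-
step 0: (k=0,j=0): S=151.0300, (K−S)⁺=0.0000, hold=13.8161 ⇒ V=13.8161 continue  boundary S*=-

price = 13.8161
boundary = - - - - 68.6675 83.6237 68.6675
tree:
13.8161
20.3621 6.2918
29.1557 10.2702 1.7000
40.2727 16.4277 3.1682 0.0000
53.1725 25.5608 5.9044 0.0000 0.0000
65.4538 38.2163 11.0035 0.0000 0.0000 0.0000
75.5385 53.1725 20.5065 0.0000 0.0000 0.0000 0.0000
83.8196 65.4538 38.2163 0.0000 0.0000 0.0000 0.0000 0.0000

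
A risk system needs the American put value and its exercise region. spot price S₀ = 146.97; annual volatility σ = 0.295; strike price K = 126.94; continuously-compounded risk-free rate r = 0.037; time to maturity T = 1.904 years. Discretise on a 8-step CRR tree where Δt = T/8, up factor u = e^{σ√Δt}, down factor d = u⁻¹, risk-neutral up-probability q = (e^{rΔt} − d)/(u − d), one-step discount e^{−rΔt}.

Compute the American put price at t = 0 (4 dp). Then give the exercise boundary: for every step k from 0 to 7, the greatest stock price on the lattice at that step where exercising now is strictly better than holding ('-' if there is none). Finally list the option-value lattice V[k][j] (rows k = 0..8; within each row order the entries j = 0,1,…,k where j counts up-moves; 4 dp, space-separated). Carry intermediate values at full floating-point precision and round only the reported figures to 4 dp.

price = 10.9830
boundary = - - - - 82.6457 71.5679 82.6457 95.4382
tree:
10.9830
16.3155 5.7328
23.5598 9.2078 2.2859
32.9195 14.4211 4.0476 0.5273
44.2943 21.8898 7.0504 1.0528 0.0000
55.3721 31.9373 12.0186 2.1020 0.0000 0.0000
64.9651 44.2943 19.8869 4.1967 0.0000 0.0000 0.0000
73.2722 55.3721 31.5018 8.3790 0.0000 0.0000 0.0000 0.0000
80.4658 64.9651 44.2943 16.7291 0.0000 0.0000 0.0000 0.0000 0.0000

Δt=0.23800, u=1.15479, d=0.86596, q=0.49471, disc=e^(-rΔt)=0.99123
k=8 terminal: V=max(K-S,0) → 80.4658 64.9651 44.2943 16.7291 0.0000 0.0000 0.0000 0.0000 0.0000
k=7: j=0 S=53.6678 intr=73.2722 cont=72.1593 V=73.2722[EX]; j=1 S=71.5679 intr=55.3721 cont=54.2592 V=55.3721[EX]; j=2 S=95.4382 intr=31.5018 cont=30.3889 V=31.5018[EX]; j=3 S=127.2702 intr=0.0000 cont=8.3790 V=8.3790[hold]; j=4 S=169.7191 intr=0.0000 cont=0.0000 V=0.0000[hold]; j=5 S=226.3263 intr=0.0000 cont=0.0000 V=0.0000[hold]; j=6 S=301.8140 intr=0.0000 cont=0.0000 V=0.0000[hold]; j=7 S=402.4793 intr=0.0000 cont=0.0000 V=0.0000[hold]  S*(7)=95.4382
k=6: j=0 S=61.9749 intr=64.9651 cont=63.8522 V=64.9651[EX]; j=1 S=82.6457 intr=44.2943 cont=43.1814 V=44.2943[EX]; j=2 S=110.2109 intr=16.7291 cont=19.8869 V=19.8869[hold]; j=3 S=146.9700 intr=0.0000 cont=4.1967 V=4.1967[hold]; j=4 S=195.9896 intr=0.0000 cont=0.0000 V=0.0000[hold]; j=5 S=261.3588 intr=0.0000 cont=0.0000 V=0.0000[hold]; j=6 S=348.5310 intr=0.0000 cont=0.0000 V=0.0000[hold]  S*(6)=82.6457
k=5: j=0 S=71.5679 intr=55.3721 cont=54.2592 V=55.3721[EX]; j=1 S=95.4382 intr=31.5018 cont=31.9373 V=31.9373[hold]; j=2 S=127.2702 intr=0.0000 cont=12.0186 V=12.0186[hold]; j=3 S=169.7191 intr=0.0000 cont=2.1020 V=2.1020[hold]; j=4 S=226.3263 intr=0.0000 cont=0.0000 V=0.0000[hold]; j=5 S=301.8140 intr=0.0000 cont=0.0000 V=0.0000[hold]  S*(5)=71.5679
k=4: j=0 S=82.6457 intr=44.2943 cont=43.3950 V=44.2943[EX]; j=1 S=110.2109 intr=16.7291 cont=21.8898 V=21.8898[hold]; j=2 S=146.9700 intr=0.0000 cont=7.0504 V=7.0504[hold]; j=3 S=195.9896 intr=0.0000 cont=1.0528 V=1.0528[hold]; j=4 S=261.3588 intr=0.0000 cont=0.0000 V=0.0000[hold]  S*(4)=82.6457
k=3: j=0 S=95.4382 intr=31.5018 cont=32.9195 V=32.9195[hold]; j=1 S=127.2702 intr=0.0000 cont=14.4211 V=14.4211[hold]; j=2 S=169.7191 intr=0.0000 cont=4.0476 V=4.0476[hold]; j=3 S=226.3263 intr=0.0000 cont=0.5273 V=0.5273[hold]  S*(3)=-
k=2: j=0 S=110.2109 intr=16.7291 cont=23.5598 V=23.5598[hold]; j=1 S=146.9700 intr=0.0000 cont=9.2078 V=9.2078[hold]; j=2 S=195.9896 intr=0.0000 cont=2.2859 V=2.2859[hold]  S*(2)=-
k=1: j=0 S=127.2702 intr=0.0000 cont=16.3155 V=16.3155[hold]; j=1 S=169.7191 intr=0.0000 cont=5.7328 V=5.7328[hold]  S*(1)=-
k=0: j=0 S=146.9700 intr=0.0000 cont=10.9830 V=10.9830[hold]  S*(0)=-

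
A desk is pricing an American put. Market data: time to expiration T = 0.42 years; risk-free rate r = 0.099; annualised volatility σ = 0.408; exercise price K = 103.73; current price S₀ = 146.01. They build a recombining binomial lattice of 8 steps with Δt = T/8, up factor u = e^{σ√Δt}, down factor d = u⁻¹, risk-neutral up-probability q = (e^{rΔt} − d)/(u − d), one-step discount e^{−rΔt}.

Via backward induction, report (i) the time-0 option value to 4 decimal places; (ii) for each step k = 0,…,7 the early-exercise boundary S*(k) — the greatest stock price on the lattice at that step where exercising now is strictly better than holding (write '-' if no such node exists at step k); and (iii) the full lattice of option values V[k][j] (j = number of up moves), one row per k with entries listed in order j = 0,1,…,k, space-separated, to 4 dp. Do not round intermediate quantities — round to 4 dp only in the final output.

Δt=0.05250  u=1.09799  d=0.91075  q=0.50448  discount=0.99482
step 8 (expiry): payoffs max(K−S,0) = 34.6131 20.4034 3.2723 0.0000 0.0000 0.0000 0.0000 0.0000 0.0000
step 7: (k=7,j=0): S=75.8899, (K−S)⁺=27.8401, hold=27.3024 ⇒ V=27.8401 exercise | (k=7,j=1): S=91.4921, (K−S)⁺=12.2379, hold=11.7002 ⇒ V=12.2379 exercise | (k=7,j=2): S=110.3019, (K−S)⁺=0.0000, hold=1.6131 ⇒ V=1.6131 continue | (k=7,j=3): S=132.9789, (K−S)⁺=0.0000, hold=0.0000 ⇒ V=0.0000 continue | (k=7,j=4): S=160.3181, (K−S)⁺=0.0000, hold=0.0000 ⇒ V=0.0000 continue | (k=7,j=5): S=193.2778, (K−S)⁺=0.0000, hold=0.0000 ⇒ V=0.0000 continue | (k=7,j=6): S=233.0138, (K−S)⁺=0.0000, hold=0.0000 ⇒ V=0.0000 continue | (k=7,j=7): S=280.9192, (K−S)⁺=0.0000, hold=0.0000 ⇒ V=0.0000 continue  boundary S*=91.4921
step 6: (k=6,j=0): S=83.3266, (K−S)⁺=20.4034, hold=19.8657 ⇒ V=20.4034 exercise | (k=6,j=1): S=100.4577, (K−S)⁺=3.2723, hold=6.8423 ⇒ V=6.8423 continue | (k=6,j=2): S=121.1108, (K−S)⁺=0.0000, hold=0.7952 ⇒ V=0.7952 continue | (k=6,j=3): S=146.0100, (K−S)⁺=0.0000, hold=0.0000 ⇒ V=0.0000 continue | (k=6,j=4): S=176.0282, (K−S)⁺=0.0000, hold=0.0000 ⇒ V=0.0000 continue | (k=6,j=5): S=212.2178, (K−S)⁺=0.0000, hold=0.0000 ⇒ V=0.0000 continue | (k=6,j=6): S=255.8477, (K−S)⁺=0.0000, hold=0.0000 ⇒ V=0.0000 continue  boundary S*=83.3266
step 5: (k=5,j=0): S=91.4921, (K−S)⁺=12.2379, hold=13.4918 ⇒ V=13.4918 continue | (k=5,j=1): S=110.3019, (K−S)⁺=0.0000, hold=3.7720 ⇒ V=3.7720 continue | (k=5,j=2): S=132.9789, (K−S)⁺=0.0000, hold=0.3920 ⇒ V=0.3920 continue | (k=5,j=3): S=160.3181, (K−S)⁺=0.0000, hold=0.0000 ⇒ V=0.0000 continue | (k=5,j=4): S=193.2778, (K−S)⁺=0.0000, hold=0.0000 ⇒ V=0.0000 continue | (k=5,j=5): S=233.0138, (K−S)⁺=0.0000, hold=0.0000 ⇒ V=0.0000 continue  boundary S*=-
step 4: (k=4,j=0): S=100.4577, (K−S)⁺=3.2723, hold=8.5439 ⇒ V=8.5439 continue | (k=4,j=1): S=121.1108, (K−S)⁺=0.0000, hold=2.0562 ⇒ V=2.0562 continue | (k=4,j=2): S=146.0100, (K−S)⁺=0.0000, hold=0.1932 ⇒ V=0.1932 continue | (k=4,j=3): S=176.0282, (K−S)⁺=0.0000, hold=0.0000 ⇒ V=0.0000 continue | (k=4,j=4): S=212.2178, (K−S)⁺=0.0000, hold=0.0000 ⇒ V=0.0000 continue  boundary S*=-
step 3: (k=3,j=0): S=110.3019, (K−S)⁺=0.0000, hold=5.2437 ⇒ V=5.2437 continue | (k=3,j=1): S=132.9789, (K−S)⁺=0.0000, hold=1.1106 ⇒ V=1.1106 continue | (k=3,j=2): S=160.3181, (K−S)⁺=0.0000, hold=0.0953 ⇒ V=0.0953 continue | (k=3,j=3): S=193.2778, (K−S)⁺=0.0000, hold=0.0000 ⇒ V=0.0000 continue  boundary S*=-
step 2: (k=2,j=0): S=121.1108, (K−S)⁺=0.0000, hold=3.1422 ⇒ V=3.1422 continue | (k=2,j=1): S=146.0100, (K−S)⁺=0.0000, hold=0.5953 ⇒ V=0.5953 continue | (k=2,j=2): S=176.0282, (K−S)⁺=0.0000, hold=0.0470 ⇒ V=0.0470 continue  boundary S*=-
step 1: (k=1,j=0): S=132.9789, (K−S)⁺=0.0000, hold=1.8477 ⇒ V=1.8477 continue | (k=1,j=1): S=160.3181, (K−S)⁺=0.0000, hold=0.3170 ⇒ V=0.3170 continue  boundary S*=-
step 0: (k=0,j=0): S=146.0100, (K−S)⁺=0.0000, hold=1.0699 ⇒ V=1.0699 continue  boundary S*=-

price = 1.0699
boundary = - - - - - - 83.3266 91.4921
tree:
1.0699
1.8477 0.3170
3.1422 0.5953 0.0470
5.2437 1.1106 0.0953 0.0000
8.5439 2.0562 0.1932 0.0000 0.0000
13.4918 3.7720 0.3920 0.0000 0.0000 0.0000
20.4034 6.8423 0.7952 0.0000 0.0000 0.0000 0.0000
27.8401 12.2379 1.6131 0.0000 0.0000 0.0000 0.0000 0.0000
34.6131 20.4034 3.2723 0.0000 0.0000 0.0000 0.0000 0.0000 0.0000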